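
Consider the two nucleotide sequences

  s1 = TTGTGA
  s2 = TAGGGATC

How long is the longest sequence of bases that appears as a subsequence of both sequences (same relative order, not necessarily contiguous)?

4

Pick T at s1[1]=s2[1] → G at s1[3]=s2[4] → G at s1[5]=s2[5] → A at s1[6]=s2[6]; all 4 bases appear in both, in order. dp[6][8] = 4 confirms this is the maximum.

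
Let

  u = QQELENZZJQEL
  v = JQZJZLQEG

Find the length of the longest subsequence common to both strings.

5

One common subsequence of length 5: Q [2,2] → Z [7,3] → Z [8,5] → Q [10,7] → E [11,8]. The LCS DP gives dp[12][9] = 5, so this is optimal.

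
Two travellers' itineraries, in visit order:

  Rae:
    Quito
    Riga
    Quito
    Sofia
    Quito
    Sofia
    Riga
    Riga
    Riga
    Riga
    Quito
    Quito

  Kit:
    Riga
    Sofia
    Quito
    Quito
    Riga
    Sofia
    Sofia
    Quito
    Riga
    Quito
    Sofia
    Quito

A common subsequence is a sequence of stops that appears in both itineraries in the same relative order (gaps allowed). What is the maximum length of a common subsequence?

Match Quito (Rae #1, Kit #4); then Riga (Rae #2, Kit #5); then Sofia (Rae #4, Kit #7); then Quito (Rae #5, Kit #8); then Riga (Rae #10, Kit #9); then Quito (Rae #11, Kit #10); then Quito (Rae #12, Kit #12) — 7 stops in the same relative order in both. dp[12][12] = 7 confirms this is the maximum.

7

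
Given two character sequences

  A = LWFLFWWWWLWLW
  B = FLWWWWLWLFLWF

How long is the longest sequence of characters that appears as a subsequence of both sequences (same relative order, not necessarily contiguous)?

Taking F [3,1], L [4,2], W [6,3], W [7,4], W [8,5], W [9,6], L [10,7], W [11,8], L [12,11], W [13,12] gives a common subsequence of length 10, and the DP table's final entry dp[13][13] is also 10, so no common subsequence is longer.

10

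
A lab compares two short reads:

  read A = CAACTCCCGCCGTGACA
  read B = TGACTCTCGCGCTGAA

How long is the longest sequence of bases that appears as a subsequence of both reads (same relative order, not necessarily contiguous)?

Taking A [3,3]; then C [4,4]; then T [5,5]; then C [6,6]; then C [7,8]; then C [8,10]; then G [9,11]; then C [11,12]; then T [13,13]; then G [14,14]; then A [15,15]; then A [17,16] gives a common subsequence of length 12. The LCS DP gives dp[17][16] = 12, so this is optimal.

12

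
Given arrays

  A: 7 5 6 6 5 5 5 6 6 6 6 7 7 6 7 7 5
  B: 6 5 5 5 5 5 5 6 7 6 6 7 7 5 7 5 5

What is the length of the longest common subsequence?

One common subsequence of length 11: 5 at A[2]=B[4], then 5 at A[5]=B[5], then 5 at A[6]=B[6], then 5 at A[7]=B[7], then 6 at A[8]=B[8], then 6 at A[10]=B[10], then 6 at A[11]=B[11], then 7 at A[12]=B[12], then 7 at A[13]=B[13], then 7 at A[15]=B[15], then 5 at A[17]=B[17]. dp[17][17] = 11 confirms this is the maximum.

11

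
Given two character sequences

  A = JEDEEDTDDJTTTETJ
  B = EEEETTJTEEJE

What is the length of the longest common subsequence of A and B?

8

Match E [2,2] → E [4,3] → E [5,4] → T [7,6] → J [10,7] → T [11,8] → E [14,10] → J [16,11] — 8 characters in the same relative order in both. The LCS DP gives dp[16][12] = 8, so this is optimal.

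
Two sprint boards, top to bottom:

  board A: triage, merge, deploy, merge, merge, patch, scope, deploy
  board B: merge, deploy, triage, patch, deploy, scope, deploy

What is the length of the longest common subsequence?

Match merge [2,1], then deploy [3,2], then patch [6,4], then scope [7,6], then deploy [8,7] — 5 tasks in the same relative order in both, and the DP table's final entry dp[8][7] is also 5, so no common subsequence is longer.

5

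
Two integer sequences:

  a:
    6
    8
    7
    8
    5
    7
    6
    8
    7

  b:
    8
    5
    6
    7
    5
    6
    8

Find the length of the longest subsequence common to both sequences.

5

Let dp[i][j] be the LCS length of the first i values of a and the first j values of b. dp[i][j] = dp[i-1][j-1]+1 when the i-th and j-th values match, else max(dp[i-1][j], dp[i][j-1]).
    ·  8  5  6  7  5  6  8
 ·  0  0  0  0  0  0  0  0
 6  0  0  0  1  1  1  1  1
 8  0  1  1  1  1  1  1  2
 7  0  1  1  1  2  2  2  2
 8  0  1  1  1  2  2  2  3
 5  0  1  2  2  2  3  3  3
 7  0  1  2  2  3  3  3  3
 6  0  1  2  3  3  3  4  4
 8  0  1  2  3  3  3  4  5
 7  0  1  2  3  4  4  4  5
dp[9][7] = 5. One LCS (by backtracking along matches): 6, 7, 5, 6, 8.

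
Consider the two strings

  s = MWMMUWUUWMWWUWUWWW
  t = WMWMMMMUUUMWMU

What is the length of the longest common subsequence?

10

Taking M [1,2], then W [2,3], then M [3,6], then M [4,7], then U [5,8], then U [7,9], then U [8,10], then W [9,12], then M [10,13], then U [15,14] gives a common subsequence of length 10. The LCS DP gives dp[18][14] = 10, so this is optimal.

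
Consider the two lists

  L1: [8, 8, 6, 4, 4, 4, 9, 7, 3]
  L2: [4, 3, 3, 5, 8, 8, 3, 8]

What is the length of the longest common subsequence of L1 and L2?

3

Pick 8 (L1 #1, L2 #5) → 8 (L1 #2, L2 #6) → 3 (L1 #9, L2 #7); all 3 values appear in both, in order. Since dp[9][8] = 3, nothing longer is possible.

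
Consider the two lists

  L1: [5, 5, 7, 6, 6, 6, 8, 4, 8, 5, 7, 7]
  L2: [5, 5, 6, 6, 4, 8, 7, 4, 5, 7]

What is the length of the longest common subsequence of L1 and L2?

Let dp[i][j] be the LCS length of the first i values of L1 and the first j values of L2. dp[i][j] = dp[i-1][j-1]+1 when the i-th and j-th values match, else max(dp[i-1][j], dp[i][j-1]).
    ·  5  5  6  6  4  8  7  4  5  7
 ·  0  0  0  0  0  0  0  0  0  0  0
 5  0  1  1  1  1  1  1  1  1  1  1
 5  0  1  2  2  2  2  2  2  2  2  2
 7  0  1  2  2  2  2  2  3  3  3  3
 6  0  1  2  3  3  3  3  3  3  3  3
 6  0  1  2  3  4  4  4  4  4  4  4
 6  0  1  2  3  4  4  4  4  4  4  4
 8  0  1  2  3  4  4  5  5  5  5  5
 4  0  1  2  3  4  5  5  5  6  6  6
 8  0  1  2  3  4  5  6  6  6  6  6
 5  0  1  2  3  4  5  6  6  6  7  7
 7  0  1  2  3  4  5  6  7  7  7  8
 7  0  1  2  3  4  5  6  7  7  7  8
dp[12][10] = 8. One LCS (by backtracking along matches): 5, 5, 6, 6, 8, 4, 5, 7.

8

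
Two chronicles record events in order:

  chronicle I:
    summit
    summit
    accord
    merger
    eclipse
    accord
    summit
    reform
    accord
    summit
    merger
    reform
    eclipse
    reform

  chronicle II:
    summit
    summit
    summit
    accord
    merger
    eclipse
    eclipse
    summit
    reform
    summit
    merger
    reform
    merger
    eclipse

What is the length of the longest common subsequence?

Match summit at chronicle I[1]=chronicle II[2]; then summit at chronicle I[2]=chronicle II[3]; then accord at chronicle I[3]=chronicle II[4]; then merger at chronicle I[4]=chronicle II[5]; then eclipse at chronicle I[5]=chronicle II[7]; then summit at chronicle I[7]=chronicle II[8]; then reform at chronicle I[8]=chronicle II[9]; then summit at chronicle I[10]=chronicle II[10]; then merger at chronicle I[11]=chronicle II[11]; then reform at chronicle I[12]=chronicle II[12]; then eclipse at chronicle I[13]=chronicle II[14] — 11 events in the same relative order in both. The LCS DP gives dp[14][14] = 11, so this is optimal.

11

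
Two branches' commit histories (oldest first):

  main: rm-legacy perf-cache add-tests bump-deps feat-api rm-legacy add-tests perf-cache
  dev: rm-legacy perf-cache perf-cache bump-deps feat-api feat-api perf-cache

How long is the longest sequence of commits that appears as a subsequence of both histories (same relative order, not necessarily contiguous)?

Taking rm-legacy (main #1, dev #1), then perf-cache (main #2, dev #3), then bump-deps (main #4, dev #4), then feat-api (main #5, dev #6), then perf-cache (main #8, dev #7) gives a common subsequence of length 5, and the DP table's final entry dp[8][7] is also 5, so no common subsequence is longer.

5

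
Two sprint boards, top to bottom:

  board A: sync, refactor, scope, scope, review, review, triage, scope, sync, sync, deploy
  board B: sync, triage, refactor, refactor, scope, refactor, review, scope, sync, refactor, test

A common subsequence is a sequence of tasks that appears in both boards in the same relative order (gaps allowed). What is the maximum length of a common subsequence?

Taking sync at board A[1]=board B[1]; then refactor at board A[2]=board B[4]; then scope at board A[3]=board B[5]; then review at board A[6]=board B[7]; then scope at board A[8]=board B[8]; then sync at board A[9]=board B[9] gives a common subsequence of length 6. Since dp[11][11] = 6, nothing longer is possible.

6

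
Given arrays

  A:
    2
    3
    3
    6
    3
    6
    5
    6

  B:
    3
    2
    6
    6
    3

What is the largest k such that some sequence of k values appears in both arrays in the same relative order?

3

Match 2 (A #1, B #2), then 6 (A #4, B #4), then 3 (A #5, B #5) — 3 values in the same relative order in both. The LCS DP gives dp[8][5] = 3, so this is optimal.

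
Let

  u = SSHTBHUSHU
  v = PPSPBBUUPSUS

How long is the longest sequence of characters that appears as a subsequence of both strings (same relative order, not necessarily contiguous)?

5

Let dp[i][j] be the LCS length of the first i characters of u and the first j characters of v. dp[i][j] = dp[i-1][j-1]+1 when the i-th and j-th characters match, else max(dp[i-1][j], dp[i][j-1]).
    ·  P  P  S  P  B  B  U  U  P  S  U  S
 ·  0  0  0  0  0  0  0  0  0  0  0  0  0
 S  0  0  0  1  1  1  1  1  1  1  1  1  1
 S  0  0  0  1  1  1  1  1  1  1  2  2  2
 H  0  0  0  1  1  1  1  1  1  1  2  2  2
 T  0  0  0  1  1  1  1  1  1  1  2  2  2
 B  0  0  0  1  1  2  2  2  2  2  2  2  2
 H  0  0  0  1  1  2  2  2  2  2  2  2  2
 U  0  0  0  1  1  2  2  3  3  3  3  3  3
 S  0  0  0  1  1  2  2  3  3  3  4  4  4
 H  0  0  0  1  1  2  2  3  3  3  4  4  4
 U  0  0  0  1  1  2  2  3  4  4  4  5  5
dp[10][12] = 5. One LCS (by backtracking along matches): SBUSU.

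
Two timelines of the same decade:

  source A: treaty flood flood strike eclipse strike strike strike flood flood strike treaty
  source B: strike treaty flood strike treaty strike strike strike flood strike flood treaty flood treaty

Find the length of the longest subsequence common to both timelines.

9

Pick treaty [1,2], then flood [2,3], then strike [4,6], then strike [6,7], then strike [7,8], then strike [8,10], then flood [9,11], then flood [10,13], then treaty [12,14]; all 9 events appear in both, in order. The LCS DP gives dp[12][14] = 9, so this is optimal.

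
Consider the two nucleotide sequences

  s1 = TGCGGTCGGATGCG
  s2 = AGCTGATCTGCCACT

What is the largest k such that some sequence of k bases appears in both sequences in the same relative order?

Taking G [2,2], C [3,3], G [4,5], T [6,7], C [7,8], G [8,10], A [10,13], T [11,15] gives a common subsequence of length 8. The LCS DP gives dp[14][15] = 8, so this is optimal.

8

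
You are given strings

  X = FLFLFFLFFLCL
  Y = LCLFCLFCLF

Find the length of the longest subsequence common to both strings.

Let dp[i][j] be the LCS length of the first i characters of X and the first j characters of Y. dp[i][j] = dp[i-1][j-1]+1 when the i-th and j-th characters match, else max(dp[i-1][j], dp[i][j-1]).
    ·  L  C  L  F  C  L  F  C  L  F
 ·  0  0  0  0  0  0  0  0  0  0  0
 F  0  0  0  0  1  1  1  1  1  1  1
 L  0  1  1  1  1  1  2  2  2  2  2
 F  0  1  1  1  2  2  2  3  3  3  3
 L  0  1  1  2  2  2  3  3  3  4  4
 F  0  1  1  2  3  3  3  4  4  4  5
 F  0  1  1  2  3  3  3  4  4  4  5
 L  0  1  1  2  3  3  4  4  4  5  5
 F  0  1  1  2  3  3  4  5  5  5  6
 F  0  1  1  2  3  3  4  5  5  5  6
 L  0  1  1  2  3  3  4  5  5  6  6
 C  0  1  2  2  3  4  4  5  6  6  6
 L  0  1  2  3  3  4  5  5  6  7  7
dp[12][10] = 7. One LCS (by backtracking along matches): LLFLFCL.

7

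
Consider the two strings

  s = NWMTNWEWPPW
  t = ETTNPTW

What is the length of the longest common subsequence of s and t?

4

Pick T (s #4, t #3) → N (s #5, t #4) → P (s #9, t #5) → W (s #11, t #7); all 4 characters appear in both, in order. The LCS DP gives dp[11][7] = 4, so this is optimal.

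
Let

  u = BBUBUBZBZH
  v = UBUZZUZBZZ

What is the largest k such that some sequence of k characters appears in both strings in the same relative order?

6

Let dp[i][j] be the LCS length of the first i characters of u and the first j characters of v. dp[i][j] = dp[i-1][j-1]+1 when the i-th and j-th characters match, else max(dp[i-1][j], dp[i][j-1]).
    ·  U  B  U  Z  Z  U  Z  B  Z  Z
 ·  0  0  0  0  0  0  0  0  0  0  0
 B  0  0  1  1  1  1  1  1  1  1  1
 B  0  0  1  1  1  1  1  1  2  2  2
 U  0  1  1  2  2  2  2  2  2  2  2
 B  0  1  2  2  2  2  2  2  3  3  3
 U  0  1  2  3  3  3  3  3  3  3  3
 B  0  1  2  3  3  3  3  3  4  4  4
 Z  0  1  2  3  4  4  4  4  4  5  5
 B  0  1  2  3  4  4  4  4  5  5  5
 Z  0  1  2  3  4  5  5  5  5  6  6
 H  0  1  2  3  4  5  5  5  5  6  6
dp[10][10] = 6. One LCS (by backtracking along matches): BUUBZZ.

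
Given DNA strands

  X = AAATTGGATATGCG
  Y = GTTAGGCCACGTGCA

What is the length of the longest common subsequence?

One common subsequence of length 8: T at X[4]=Y[2] → T at X[5]=Y[3] → G at X[6]=Y[5] → G at X[7]=Y[6] → A at X[8]=Y[9] → T at X[11]=Y[12] → G at X[12]=Y[13] → C at X[13]=Y[14]. The LCS DP gives dp[14][15] = 8, so this is optimal.

8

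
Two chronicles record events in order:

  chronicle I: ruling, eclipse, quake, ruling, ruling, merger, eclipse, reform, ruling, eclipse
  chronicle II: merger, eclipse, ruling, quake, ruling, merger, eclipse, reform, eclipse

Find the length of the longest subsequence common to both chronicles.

Match ruling [1,3], then quake [3,4], then ruling [5,5], then merger [6,6], then eclipse [7,7], then reform [8,8], then eclipse [10,9] — 7 events in the same relative order in both. dp[10][9] = 7 confirms this is the maximum.

7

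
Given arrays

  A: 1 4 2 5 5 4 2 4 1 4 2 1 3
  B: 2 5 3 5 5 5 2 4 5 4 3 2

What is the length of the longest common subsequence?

7

Match 2 at A[3]=B[1], 5 at A[4]=B[5], 5 at A[5]=B[6], 2 at A[7]=B[7], 4 at A[8]=B[8], 4 at A[10]=B[10], 2 at A[11]=B[12] — 7 values in the same relative order in both. The LCS DP gives dp[13][12] = 7, so this is optimal.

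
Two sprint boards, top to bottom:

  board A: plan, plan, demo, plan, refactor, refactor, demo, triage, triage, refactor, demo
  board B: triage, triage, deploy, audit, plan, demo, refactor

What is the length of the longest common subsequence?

3

Match plan (board A #4, board B #5), then demo (board A #7, board B #6), then refactor (board A #10, board B #7) — 3 tasks in the same relative order in both. The LCS DP gives dp[11][7] = 3, so this is optimal.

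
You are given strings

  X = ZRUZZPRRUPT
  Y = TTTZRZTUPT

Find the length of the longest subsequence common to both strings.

6

Let dp[i][j] be the LCS length of the first i characters of X and the first j characters of Y. dp[i][j] = dp[i-1][j-1]+1 when the i-th and j-th characters match, else max(dp[i-1][j], dp[i][j-1]).
    ·  T  T  T  Z  R  Z  T  U  P  T
 ·  0  0  0  0  0  0  0  0  0  0  0
 Z  0  0  0  0  1  1  1  1  1  1  1
 R  0  0  0  0  1  2  2  2  2  2  2
 U  0  0  0  0  1  2  2  2  3  3  3
 Z  0  0  0  0  1  2  3  3  3  3  3
 Z  0  0  0  0  1  2  3  3  3  3  3
 P  0  0  0  0  1  2  3  3  3  4  4
 R  0  0  0  0  1  2  3  3  3  4  4
 R  0  0  0  0  1  2  3  3  3  4  4
 U  0  0  0  0  1  2  3  3  4  4  4
 P  0  0  0  0  1  2  3  3  4  5  5
 T  0  1  1  1  1  2  3  4  4  5  6
dp[11][10] = 6. One LCS (by backtracking along matches): ZRZUPT.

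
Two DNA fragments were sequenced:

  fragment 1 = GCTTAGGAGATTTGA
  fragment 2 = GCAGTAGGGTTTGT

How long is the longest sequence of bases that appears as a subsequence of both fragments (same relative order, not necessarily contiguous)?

One common subsequence of length 11: G at fragment 1[1]=fragment 2[1] → C at fragment 1[2]=fragment 2[2] → T at fragment 1[4]=fragment 2[5] → A at fragment 1[5]=fragment 2[6] → G at fragment 1[6]=fragment 2[7] → G at fragment 1[7]=fragment 2[8] → G at fragment 1[9]=fragment 2[9] → T at fragment 1[11]=fragment 2[10] → T at fragment 1[12]=fragment 2[11] → T at fragment 1[13]=fragment 2[12] → G at fragment 1[14]=fragment 2[13]. The LCS DP gives dp[15][14] = 11, so this is optimal.

11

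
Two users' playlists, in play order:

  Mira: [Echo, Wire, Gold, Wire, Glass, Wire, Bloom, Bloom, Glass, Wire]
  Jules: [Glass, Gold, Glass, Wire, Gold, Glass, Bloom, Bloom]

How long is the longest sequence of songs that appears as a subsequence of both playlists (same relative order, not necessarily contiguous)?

5

Pick Wire [2,4]; then Gold [3,5]; then Glass [5,6]; then Bloom [7,7]; then Bloom [8,8]; all 5 songs appear in both, in order. dp[10][8] = 5 confirms this is the maximum.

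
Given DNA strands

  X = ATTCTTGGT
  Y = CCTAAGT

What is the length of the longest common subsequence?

4

Let dp[i][j] be the LCS length of the first i bases of X and the first j bases of Y. dp[i][j] = dp[i-1][j-1]+1 when the i-th and j-th bases match, else max(dp[i-1][j], dp[i][j-1]).
    ·  C  C  T  A  A  G  T
 ·  0  0  0  0  0  0  0  0
 A  0  0  0  0  1  1  1  1
 T  0  0  0  1  1  1  1  2
 T  0  0  0  1  1  1  1  2
 C  0  1  1  1  1  1  1  2
 T  0  1  1  2  2  2  2  2
 T  0  1  1  2  2  2  2  3
 G  0  1  1  2  2  2  3  3
 G  0  1  1  2  2  2  3  3
 T  0  1  1  2  2  2  3  4
dp[9][7] = 4. One LCS (by backtracking along matches): CTGT.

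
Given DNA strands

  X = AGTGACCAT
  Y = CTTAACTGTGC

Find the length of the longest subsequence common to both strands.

5

Taking A at X[1]=Y[5] → G at X[2]=Y[8] → T at X[3]=Y[9] → G at X[4]=Y[10] → C at X[7]=Y[11] gives a common subsequence of length 5. Since dp[9][11] = 5, nothing longer is possible.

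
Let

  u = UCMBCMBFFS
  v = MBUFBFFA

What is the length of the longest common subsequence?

One common subsequence of length 5: M (u #3, v #1), then B (u #4, v #2), then B (u #7, v #5), then F (u #8, v #6), then F (u #9, v #7). Since dp[10][8] = 5, nothing longer is possible.

5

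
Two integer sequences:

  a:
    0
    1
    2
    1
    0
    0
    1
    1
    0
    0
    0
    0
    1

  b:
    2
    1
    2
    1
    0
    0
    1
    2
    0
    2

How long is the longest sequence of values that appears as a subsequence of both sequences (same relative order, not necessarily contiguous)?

7

Let dp[i][j] be the LCS length of the first i values of a and the first j values of b. dp[i][j] = dp[i-1][j-1]+1 when the i-th and j-th values match, else max(dp[i-1][j], dp[i][j-1]).
    ·  2  1  2  1  0  0  1  2  0  2
 ·  0  0  0  0  0  0  0  0  0  0  0
 0  0  0  0  0  0  1  1  1  1  1  1
 1  0  0  1  1  1  1  1  2  2  2  2
 2  0  1  1  2  2  2  2  2  3  3  3
 1  0  1  2  2  3  3  3  3  3  3  3
 0  0  1  2  2  3  4  4  4  4  4  4
 0  0  1  2  2  3  4  5  5  5  5  5
 1  0  1  2  2  3  4  5  6  6  6  6
 1  0  1  2  2  3  4  5  6  6  6  6
 0  0  1  2  2  3  4  5  6  6  7  7
 0  0  1  2  2  3  4  5  6  6  7  7
 0  0  1  2  2  3  4  5  6  6  7  7
 0  0  1  2  2  3  4  5  6  6  7  7
 1  0  1  2  2  3  4  5  6  6  7  7
dp[13][10] = 7. One LCS (by backtracking along matches): 1, 2, 1, 0, 0, 1, 0.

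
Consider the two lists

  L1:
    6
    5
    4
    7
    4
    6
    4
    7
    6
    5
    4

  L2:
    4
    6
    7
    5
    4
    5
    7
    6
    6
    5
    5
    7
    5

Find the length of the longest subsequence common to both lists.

Let dp[i][j] be the LCS length of the first i values of L1 and the first j values of L2. dp[i][j] = dp[i-1][j-1]+1 when the i-th and j-th values match, else max(dp[i-1][j], dp[i][j-1]).
    ·  4  6  7  5  4  5  7  6  6  5  5  7  5
 ·  0  0  0  0  0  0  0  0  0  0  0  0  0  0
 6  0  0  1  1  1  1  1  1  1  1  1  1  1  1
 5  0  0  1  1  2  2  2  2  2  2  2  2  2  2
 4  0  1  1  1  2  3  3  3  3  3  3  3  3  3
 7  0  1  1  2  2  3  3  4  4  4  4  4  4  4
 4  0  1  1  2  2  3  3  4  4  4  4  4  4  4
 6  0  1  2  2  2  3  3  4  5  5  5  5  5  5
 4  0  1  2  2  2  3  3  4  5  5  5  5  5  5
 7  0  1  2  3  3  3  3  4  5  5  5  5  6  6
 6  0  1  2  3  3  3  3  4  5  6  6  6  6  6
 5  0  1  2  3  4  4  4  4  5  6  7  7  7  7
 4  0  1  2  3  4  5  5  5  5  6  7  7  7  7
dp[11][13] = 7. One LCS (by backtracking along matches): 6, 5, 4, 7, 6, 7, 5.

7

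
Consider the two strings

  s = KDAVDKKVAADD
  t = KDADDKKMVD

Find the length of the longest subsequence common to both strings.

8

One common subsequence of length 8: K (s #1, t #1); then D (s #2, t #2); then A (s #3, t #3); then D (s #5, t #5); then K (s #6, t #6); then K (s #7, t #7); then V (s #8, t #9); then D (s #12, t #10), and the DP table's final entry dp[12][10] is also 8, so no common subsequence is longer.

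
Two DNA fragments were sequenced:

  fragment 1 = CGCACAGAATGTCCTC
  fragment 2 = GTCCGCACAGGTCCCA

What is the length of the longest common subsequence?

Taking C (fragment 1 #1, fragment 2 #4), G (fragment 1 #2, fragment 2 #5), C (fragment 1 #3, fragment 2 #6), A (fragment 1 #4, fragment 2 #7), C (fragment 1 #5, fragment 2 #8), A (fragment 1 #6, fragment 2 #9), G (fragment 1 #7, fragment 2 #10), G (fragment 1 #11, fragment 2 #11), T (fragment 1 #12, fragment 2 #12), C (fragment 1 #13, fragment 2 #13), C (fragment 1 #14, fragment 2 #14), C (fragment 1 #16, fragment 2 #15) gives a common subsequence of length 12, and the DP table's final entry dp[16][16] is also 12, so no common subsequence is longer.

12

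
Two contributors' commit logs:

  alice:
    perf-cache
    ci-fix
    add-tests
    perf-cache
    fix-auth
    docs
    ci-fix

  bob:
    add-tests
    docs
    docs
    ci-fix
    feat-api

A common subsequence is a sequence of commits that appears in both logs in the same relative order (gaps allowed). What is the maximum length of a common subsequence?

Taking add-tests at alice[3]=bob[1], then docs at alice[6]=bob[3], then ci-fix at alice[7]=bob[4] gives a common subsequence of length 3. The LCS DP gives dp[7][5] = 3, so this is optimal.

3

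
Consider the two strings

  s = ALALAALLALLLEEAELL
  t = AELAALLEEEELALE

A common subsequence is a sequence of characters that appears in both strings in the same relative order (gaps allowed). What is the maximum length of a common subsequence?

Taking A at s[1]=t[1], then L at s[4]=t[3], then A at s[5]=t[4], then A at s[6]=t[5], then L at s[7]=t[6], then L at s[8]=t[7], then E at s[13]=t[9], then E at s[14]=t[10], then E at s[16]=t[11], then L at s[17]=t[12], then L at s[18]=t[14] gives a common subsequence of length 11. Since dp[18][15] = 11, nothing longer is possible.

11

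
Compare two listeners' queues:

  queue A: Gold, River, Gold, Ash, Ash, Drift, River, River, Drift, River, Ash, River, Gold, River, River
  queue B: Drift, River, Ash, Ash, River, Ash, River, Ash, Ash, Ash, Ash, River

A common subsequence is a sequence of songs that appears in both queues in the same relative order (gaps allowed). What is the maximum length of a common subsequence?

7

Match River at queue A[2]=queue B[2] → Ash at queue A[4]=queue B[3] → Ash at queue A[5]=queue B[4] → River at queue A[7]=queue B[5] → River at queue A[8]=queue B[7] → Ash at queue A[11]=queue B[11] → River at queue A[15]=queue B[12] — 7 songs in the same relative order in both, and the DP table's final entry dp[15][12] is also 7, so no common subsequence is longer.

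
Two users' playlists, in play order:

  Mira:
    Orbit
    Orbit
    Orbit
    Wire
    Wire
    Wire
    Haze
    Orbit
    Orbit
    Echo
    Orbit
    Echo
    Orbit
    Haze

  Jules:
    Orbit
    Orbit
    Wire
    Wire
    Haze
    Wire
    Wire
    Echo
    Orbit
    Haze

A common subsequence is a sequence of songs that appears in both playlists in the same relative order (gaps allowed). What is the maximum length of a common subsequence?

8

Match Orbit (Mira #1, Jules #1); then Orbit (Mira #2, Jules #2); then Wire (Mira #4, Jules #4); then Wire (Mira #5, Jules #6); then Wire (Mira #6, Jules #7); then Echo (Mira #12, Jules #8); then Orbit (Mira #13, Jules #9); then Haze (Mira #14, Jules #10) — 8 songs in the same relative order in both, and the DP table's final entry dp[14][10] is also 8, so no common subsequence is longer.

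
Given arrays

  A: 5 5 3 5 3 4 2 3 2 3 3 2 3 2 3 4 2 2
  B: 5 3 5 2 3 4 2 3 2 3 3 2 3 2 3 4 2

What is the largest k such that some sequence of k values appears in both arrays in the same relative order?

Match 5 at A[2]=B[1]; then 3 at A[3]=B[2]; then 5 at A[4]=B[3]; then 3 at A[5]=B[5]; then 4 at A[6]=B[6]; then 2 at A[7]=B[7]; then 3 at A[8]=B[8]; then 2 at A[9]=B[9]; then 3 at A[10]=B[10]; then 3 at A[11]=B[11]; then 2 at A[12]=B[12]; then 3 at A[13]=B[13]; then 2 at A[14]=B[14]; then 3 at A[15]=B[15]; then 4 at A[16]=B[16]; then 2 at A[18]=B[17] — 16 values in the same relative order in both, and the DP table's final entry dp[18][17] is also 16, so no common subsequence is longer.

16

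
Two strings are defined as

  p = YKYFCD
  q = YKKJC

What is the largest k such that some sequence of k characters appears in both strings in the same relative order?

3

Match Y at p[1]=q[1], then K at p[2]=q[3], then C at p[5]=q[5] — 3 characters in the same relative order in both, and the DP table's final entry dp[6][5] is also 3, so no common subsequence is longer.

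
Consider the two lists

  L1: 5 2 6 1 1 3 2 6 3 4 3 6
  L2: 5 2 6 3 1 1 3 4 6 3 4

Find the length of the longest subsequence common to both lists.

Let dp[i][j] be the LCS length of the first i values of L1 and the first j values of L2. dp[i][j] = dp[i-1][j-1]+1 when the i-th and j-th values match, else max(dp[i-1][j], dp[i][j-1]).
    ·  5  2  6  3  1  1  3  4  6  3  4
 ·  0  0  0  0  0  0  0  0  0  0  0  0
 5  0  1  1  1  1  1  1  1  1  1  1  1
 2  0  1  2  2  2  2  2  2  2  2  2  2
 6  0  1  2  3  3  3  3  3  3  3  3  3
 1  0  1  2  3  3  4  4  4  4  4  4  4
 1  0  1  2  3  3  4  5  5  5  5  5  5
 3  0  1  2  3  4  4  5  6  6  6  6  6
 2  0  1  2  3  4  4  5  6  6  6  6  6
 6  0  1  2  3  4  4  5  6  6  7  7  7
 3  0  1  2  3  4  4  5  6  6  7  8  8
 4  0  1  2  3  4  4  5  6  7  7  8  9
 3  0  1  2  3  4  4  5  6  7  7  8  9
 6  0  1  2  3  4  4  5  6  7  8  8  9
dp[12][11] = 9. One LCS (by backtracking along matches): 5, 2, 6, 1, 1, 3, 6, 3, 4.

9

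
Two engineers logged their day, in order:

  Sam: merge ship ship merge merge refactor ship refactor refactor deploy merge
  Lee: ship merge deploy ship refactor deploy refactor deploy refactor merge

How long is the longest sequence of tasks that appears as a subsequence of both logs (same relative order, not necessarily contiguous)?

Taking ship at Sam[3]=Lee[1]; then merge at Sam[4]=Lee[2]; then ship at Sam[7]=Lee[4]; then refactor at Sam[8]=Lee[5]; then refactor at Sam[9]=Lee[7]; then deploy at Sam[10]=Lee[8]; then merge at Sam[11]=Lee[10] gives a common subsequence of length 7, and the DP table's final entry dp[11][10] is also 7, so no common subsequence is longer.

7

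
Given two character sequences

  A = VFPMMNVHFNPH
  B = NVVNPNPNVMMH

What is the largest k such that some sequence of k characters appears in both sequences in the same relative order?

One common subsequence of length 5: V (A #1, B #3), then P (A #3, B #7), then M (A #4, B #10), then M (A #5, B #11), then H (A #12, B #12), and the DP table's final entry dp[12][12] is also 5, so no common subsequence is longer.

5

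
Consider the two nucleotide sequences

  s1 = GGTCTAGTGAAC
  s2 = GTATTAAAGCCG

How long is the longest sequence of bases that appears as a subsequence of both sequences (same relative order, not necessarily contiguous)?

Pick G [1,1], T [3,4], T [5,5], A [6,6], A [10,7], A [11,8], C [12,11]; all 7 bases appear in both, in order, and the DP table's final entry dp[12][12] is also 7, so no common subsequence is longer.

7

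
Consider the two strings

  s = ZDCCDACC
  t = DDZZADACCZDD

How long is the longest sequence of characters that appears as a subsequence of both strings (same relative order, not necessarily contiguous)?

Pick Z at s[1]=t[4] → D at s[2]=t[6] → C at s[3]=t[8] → C at s[4]=t[9] → D at s[5]=t[12]; all 5 characters appear in both, in order. dp[8][12] = 5 confirms this is the maximum.

5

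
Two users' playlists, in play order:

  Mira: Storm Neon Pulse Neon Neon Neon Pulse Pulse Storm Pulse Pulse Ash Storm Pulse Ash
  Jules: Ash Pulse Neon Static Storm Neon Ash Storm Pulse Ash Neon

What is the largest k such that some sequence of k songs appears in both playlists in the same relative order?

7

One common subsequence of length 7: Pulse (Mira #3, Jules #2), then Neon (Mira #4, Jules #3), then Neon (Mira #6, Jules #6), then Ash (Mira #12, Jules #7), then Storm (Mira #13, Jules #8), then Pulse (Mira #14, Jules #9), then Ash (Mira #15, Jules #10). dp[15][11] = 7 confirms this is the maximum.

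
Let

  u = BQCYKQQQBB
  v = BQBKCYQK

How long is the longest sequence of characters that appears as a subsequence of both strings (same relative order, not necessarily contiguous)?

One common subsequence of length 5: B [1,1], then Q [2,2], then C [3,5], then Y [4,6], then K [5,8]. The LCS DP gives dp[10][8] = 5, so this is optimal.

5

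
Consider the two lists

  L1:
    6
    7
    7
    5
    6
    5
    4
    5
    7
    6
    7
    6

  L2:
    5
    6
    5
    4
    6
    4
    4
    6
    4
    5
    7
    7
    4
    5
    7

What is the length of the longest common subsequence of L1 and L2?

7

One common subsequence of length 7: 6 (L1 #1, L2 #2); then 5 (L1 #4, L2 #3); then 6 (L1 #5, L2 #8); then 5 (L1 #6, L2 #10); then 4 (L1 #7, L2 #13); then 5 (L1 #8, L2 #14); then 7 (L1 #11, L2 #15). The LCS DP gives dp[12][15] = 7, so this is optimal.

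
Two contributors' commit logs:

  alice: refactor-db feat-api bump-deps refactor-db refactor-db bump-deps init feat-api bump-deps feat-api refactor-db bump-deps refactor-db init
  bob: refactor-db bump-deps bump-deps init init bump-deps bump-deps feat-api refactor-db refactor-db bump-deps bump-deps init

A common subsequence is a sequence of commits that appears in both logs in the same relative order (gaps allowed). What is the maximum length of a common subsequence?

9

Match refactor-db (alice #1, bob #1); then bump-deps (alice #3, bob #2); then bump-deps (alice #6, bob #3); then init (alice #7, bob #5); then bump-deps (alice #9, bob #7); then feat-api (alice #10, bob #8); then refactor-db (alice #11, bob #10); then bump-deps (alice #12, bob #12); then init (alice #14, bob #13) — 9 commits in the same relative order in both. dp[14][13] = 9 confirms this is the maximum.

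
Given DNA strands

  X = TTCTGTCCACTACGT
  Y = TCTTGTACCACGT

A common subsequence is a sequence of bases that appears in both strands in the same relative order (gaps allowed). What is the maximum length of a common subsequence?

11

Match T at X[1]=Y[1]; then T at X[2]=Y[3]; then T at X[4]=Y[4]; then G at X[5]=Y[5]; then T at X[6]=Y[6]; then C at X[8]=Y[8]; then C at X[10]=Y[9]; then A at X[12]=Y[10]; then C at X[13]=Y[11]; then G at X[14]=Y[12]; then T at X[15]=Y[13] — 11 bases in the same relative order in both, and the DP table's final entry dp[15][13] is also 11, so no common subsequence is longer.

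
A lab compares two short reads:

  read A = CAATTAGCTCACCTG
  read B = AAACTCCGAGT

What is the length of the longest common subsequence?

8

Match A [2,1] → A [3,2] → A [6,3] → C [8,4] → T [9,5] → C [10,7] → A [11,9] → T [14,11] — 8 bases in the same relative order in both. Since dp[15][11] = 8, nothing longer is possible.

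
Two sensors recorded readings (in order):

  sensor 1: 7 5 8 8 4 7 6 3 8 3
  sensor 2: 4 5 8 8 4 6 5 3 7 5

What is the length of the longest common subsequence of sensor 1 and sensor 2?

6

Let dp[i][j] be the LCS length of the first i values of sensor 1 and the first j values of sensor 2. dp[i][j] = dp[i-1][j-1]+1 when the i-th and j-th values match, else max(dp[i-1][j], dp[i][j-1]).
    ·  4  5  8  8  4  6  5  3  7  5
 ·  0  0  0  0  0  0  0  0  0  0  0
 7  0  0  0  0  0  0  0  0  0  1  1
 5  0  0  1  1  1  1  1  1  1  1  2
 8  0  0  1  2  2  2  2  2  2  2  2
 8  0  0  1  2  3  3  3  3  3  3  3
 4  0  1  1  2  3  4  4  4  4  4  4
 7  0  1  1  2  3  4  4  4  4  5  5
 6  0  1  1  2  3  4  5  5  5  5  5
 3  0  1  1  2  3  4  5  5  6  6  6
 8  0  1  1  2  3  4  5  5  6  6  6
 3  0  1  1  2  3  4  5  5  6  6  6
dp[10][10] = 6. One LCS (by backtracking along matches): 5, 8, 8, 4, 6, 3.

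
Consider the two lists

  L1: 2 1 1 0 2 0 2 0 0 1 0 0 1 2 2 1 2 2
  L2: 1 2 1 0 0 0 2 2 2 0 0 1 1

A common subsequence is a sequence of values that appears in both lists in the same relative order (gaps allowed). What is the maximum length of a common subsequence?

One common subsequence of length 9: 2 at L1[1]=L2[2], then 1 at L1[2]=L2[3], then 0 at L1[4]=L2[6], then 2 at L1[5]=L2[8], then 2 at L1[7]=L2[9], then 0 at L1[11]=L2[10], then 0 at L1[12]=L2[11], then 1 at L1[13]=L2[12], then 1 at L1[16]=L2[13]. The LCS DP gives dp[18][13] = 9, so this is optimal.

9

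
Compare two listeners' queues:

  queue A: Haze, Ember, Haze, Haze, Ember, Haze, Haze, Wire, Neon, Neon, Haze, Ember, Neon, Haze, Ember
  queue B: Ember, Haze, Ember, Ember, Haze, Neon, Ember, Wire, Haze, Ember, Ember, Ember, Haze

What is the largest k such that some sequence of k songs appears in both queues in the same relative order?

8

Taking Haze at queue A[1]=queue B[2], then Ember at queue A[2]=queue B[4], then Haze at queue A[3]=queue B[5], then Ember at queue A[5]=queue B[7], then Wire at queue A[8]=queue B[8], then Haze at queue A[11]=queue B[9], then Ember at queue A[12]=queue B[12], then Haze at queue A[14]=queue B[13] gives a common subsequence of length 8. Since dp[15][13] = 8, nothing longer is possible.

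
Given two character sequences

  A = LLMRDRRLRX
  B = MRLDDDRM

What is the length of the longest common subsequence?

4

Let dp[i][j] be the LCS length of the first i characters of A and the first j characters of B. dp[i][j] = dp[i-1][j-1]+1 when the i-th and j-th characters match, else max(dp[i-1][j], dp[i][j-1]).
    ·  M  R  L  D  D  D  R  M
 ·  0  0  0  0  0  0  0  0  0
 L  0  0  0  1  1  1  1  1  1
 L  0  0  0  1  1  1  1  1  1
 M  0  1  1  1  1  1  1  1  2
 R  0  1  2  2  2  2  2  2  2
 D  0  1  2  2  3  3  3  3  3
 R  0  1  2  2  3  3  3  4  4
 R  0  1  2  2  3  3  3  4  4
 L  0  1  2  3  3  3  3  4  4
 R  0  1  2  3  3  3  3  4  4
 X  0  1  2  3  3  3  3  4  4
dp[10][8] = 4. One LCS (by backtracking along matches): MRDR.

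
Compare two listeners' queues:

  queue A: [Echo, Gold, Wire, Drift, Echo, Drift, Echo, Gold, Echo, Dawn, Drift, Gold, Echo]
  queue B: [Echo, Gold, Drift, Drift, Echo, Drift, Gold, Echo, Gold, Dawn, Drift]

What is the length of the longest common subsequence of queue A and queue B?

9

Pick Echo (queue A #1, queue B #1), then Gold (queue A #2, queue B #2), then Drift (queue A #4, queue B #4), then Echo (queue A #5, queue B #5), then Drift (queue A #6, queue B #6), then Echo (queue A #7, queue B #8), then Gold (queue A #8, queue B #9), then Dawn (queue A #10, queue B #10), then Drift (queue A #11, queue B #11); all 9 songs appear in both, in order. The LCS DP gives dp[13][11] = 9, so this is optimal.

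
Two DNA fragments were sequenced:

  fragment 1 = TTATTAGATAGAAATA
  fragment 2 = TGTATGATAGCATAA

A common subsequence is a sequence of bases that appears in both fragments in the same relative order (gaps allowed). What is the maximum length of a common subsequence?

12

Taking T (fragment 1 #1, fragment 2 #1), T (fragment 1 #2, fragment 2 #3), A (fragment 1 #3, fragment 2 #4), T (fragment 1 #5, fragment 2 #5), G (fragment 1 #7, fragment 2 #6), A (fragment 1 #8, fragment 2 #7), T (fragment 1 #9, fragment 2 #8), A (fragment 1 #10, fragment 2 #9), G (fragment 1 #11, fragment 2 #10), A (fragment 1 #12, fragment 2 #12), A (fragment 1 #14, fragment 2 #14), A (fragment 1 #16, fragment 2 #15) gives a common subsequence of length 12. dp[16][15] = 12 confirms this is the maximum.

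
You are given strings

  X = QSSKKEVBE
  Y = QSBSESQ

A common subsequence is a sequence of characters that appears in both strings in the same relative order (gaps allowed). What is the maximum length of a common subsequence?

4

One common subsequence of length 4: Q (X #1, Y #1), then S (X #2, Y #2), then S (X #3, Y #4), then E (X #6, Y #5). Since dp[9][7] = 4, nothing longer is possible.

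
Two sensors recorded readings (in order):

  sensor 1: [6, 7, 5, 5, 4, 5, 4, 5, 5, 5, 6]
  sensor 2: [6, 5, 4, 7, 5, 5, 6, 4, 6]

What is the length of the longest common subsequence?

6

Let dp[i][j] be the LCS length of the first i values of sensor 1 and the first j values of sensor 2. dp[i][j] = dp[i-1][j-1]+1 when the i-th and j-th values match, else max(dp[i-1][j], dp[i][j-1]).
    ·  6  5  4  7  5  5  6  4  6
 ·  0  0  0  0  0  0  0  0  0  0
 6  0  1  1  1  1  1  1  1  1  1
 7  0  1  1  1  2  2  2  2  2  2
 5  0  1  2  2  2  3  3  3  3  3
 5  0  1  2  2  2  3  4  4  4  4
 4  0  1  2  3  3  3  4  4  5  5
 5  0  1  2  3  3  4  4  4  5  5
 4  0  1  2  3  3  4  4  4  5  5
 5  0  1  2  3  3  4  5  5  5  5
 5  0  1  2  3  3  4  5  5  5  5
 5  0  1  2  3  3  4  5  5  5  5
 6  0  1  2  3  3  4  5  6  6  6
dp[11][9] = 6. One LCS (by backtracking along matches): 6, 7, 5, 5, 4, 6.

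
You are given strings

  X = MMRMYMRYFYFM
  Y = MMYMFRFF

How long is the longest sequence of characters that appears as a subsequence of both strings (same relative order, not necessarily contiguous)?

7

Taking M at X[2]=Y[1]; then M at X[4]=Y[2]; then Y at X[5]=Y[3]; then M at X[6]=Y[4]; then R at X[7]=Y[6]; then F at X[9]=Y[7]; then F at X[11]=Y[8] gives a common subsequence of length 7. The LCS DP gives dp[12][8] = 7, so this is optimal.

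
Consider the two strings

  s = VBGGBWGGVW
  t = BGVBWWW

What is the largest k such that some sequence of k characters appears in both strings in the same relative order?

5

Let dp[i][j] be the LCS length of the first i characters of s and the first j characters of t. dp[i][j] = dp[i-1][j-1]+1 when the i-th and j-th characters match, else max(dp[i-1][j], dp[i][j-1]).
    ·  B  G  V  B  W  W  W
 ·  0  0  0  0  0  0  0  0
 V  0  0  0  1  1  1  1  1
 B  0  1  1  1  2  2  2  2
 G  0  1  2  2  2  2  2  2
 G  0  1  2  2  2  2  2  2
 B  0  1  2  2  3  3  3  3
 W  0  1  2  2  3  4  4  4
 G  0  1  2  2  3  4  4  4
 G  0  1  2  2  3  4  4  4
 V  0  1  2  3  3  4  4  4
 W  0  1  2  3  3  4  5  5
dp[10][7] = 5. One LCS (by backtracking along matches): BGBWW.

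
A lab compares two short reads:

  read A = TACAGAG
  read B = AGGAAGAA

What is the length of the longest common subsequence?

Let dp[i][j] be the LCS length of the first i bases of read A and the first j bases of read B. dp[i][j] = dp[i-1][j-1]+1 when the i-th and j-th bases match, else max(dp[i-1][j], dp[i][j-1]).
    ·  A  G  G  A  A  G  A  A
 ·  0  0  0  0  0  0  0  0  0
 T  0  0  0  0  0  0  0  0  0
 A  0  1  1  1  1  1  1  1  1
 C  0  1  1  1  1  1  1  1  1
 A  0  1  1  1  2  2  2  2  2
 G  0  1  2  2  2  2  3  3  3
 A  0  1  2  2  3  3  3  4  4
 G  0  1  2  3  3  3  4  4  4
dp[7][8] = 4. One LCS (by backtracking along matches): AAGA.

4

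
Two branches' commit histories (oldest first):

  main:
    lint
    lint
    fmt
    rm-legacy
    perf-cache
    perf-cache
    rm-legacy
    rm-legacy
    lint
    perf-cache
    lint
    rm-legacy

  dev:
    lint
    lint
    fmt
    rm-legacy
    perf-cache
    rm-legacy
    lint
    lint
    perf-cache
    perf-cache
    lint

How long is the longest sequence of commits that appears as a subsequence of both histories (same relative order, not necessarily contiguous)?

9

One common subsequence of length 9: lint (main #1, dev #1), then lint (main #2, dev #2), then fmt (main #3, dev #3), then rm-legacy (main #4, dev #4), then perf-cache (main #6, dev #5), then rm-legacy (main #7, dev #6), then lint (main #9, dev #8), then perf-cache (main #10, dev #10), then lint (main #11, dev #11), and the DP table's final entry dp[12][11] is also 9, so no common subsequence is longer.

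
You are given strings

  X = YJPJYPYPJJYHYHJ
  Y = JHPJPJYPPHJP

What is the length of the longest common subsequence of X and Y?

8

Taking J at X[2]=Y[4] → P at X[3]=Y[5] → J at X[4]=Y[6] → Y at X[5]=Y[7] → P at X[6]=Y[8] → P at X[8]=Y[9] → H at X[14]=Y[10] → J at X[15]=Y[11] gives a common subsequence of length 8. dp[15][12] = 8 confirms this is the maximum.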